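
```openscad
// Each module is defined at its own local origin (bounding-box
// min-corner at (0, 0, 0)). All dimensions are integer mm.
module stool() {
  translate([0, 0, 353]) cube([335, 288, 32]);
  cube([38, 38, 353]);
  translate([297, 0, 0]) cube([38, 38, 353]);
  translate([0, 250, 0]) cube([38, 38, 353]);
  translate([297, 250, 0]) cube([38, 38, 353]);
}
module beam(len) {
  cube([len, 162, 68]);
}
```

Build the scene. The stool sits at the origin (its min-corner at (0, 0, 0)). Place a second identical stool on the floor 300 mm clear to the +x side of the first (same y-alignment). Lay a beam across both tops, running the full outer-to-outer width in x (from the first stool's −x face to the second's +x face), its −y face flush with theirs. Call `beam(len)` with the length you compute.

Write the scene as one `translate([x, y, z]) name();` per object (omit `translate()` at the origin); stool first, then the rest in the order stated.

stool();
translate([635, 0, 0]) stool();
translate([0, 0, 385]) beam(970);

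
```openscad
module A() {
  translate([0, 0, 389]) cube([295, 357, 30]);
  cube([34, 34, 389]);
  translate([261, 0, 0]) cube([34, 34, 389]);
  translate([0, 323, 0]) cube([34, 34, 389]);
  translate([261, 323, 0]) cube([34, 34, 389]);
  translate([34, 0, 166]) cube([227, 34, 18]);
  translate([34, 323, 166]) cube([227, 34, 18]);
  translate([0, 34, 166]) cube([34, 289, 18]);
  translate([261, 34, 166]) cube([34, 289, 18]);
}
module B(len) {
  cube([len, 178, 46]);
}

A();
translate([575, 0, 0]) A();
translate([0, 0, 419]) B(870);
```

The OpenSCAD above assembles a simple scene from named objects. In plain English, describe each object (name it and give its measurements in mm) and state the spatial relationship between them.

A is a simple wooden stool: a rectangular seat 295 mm (x) by 357 mm (y), 30 mm thick, top face at z = 419 mm, on four square legs, each 34×34 mm in cross-section. The legs rest on z = 0, each flush with a corner of the seat. Four stretchers, 34 mm wide and 18 mm tall, connect adjacent legs with their undersides at z = 166 mm, each running between the inner faces of the legs it joins and aligned with the legs' outer faces on the other axis.

B is a rectangular beam 870 mm long (x), 178 mm deep (y), 46 mm thick (z).

The beam spans the tops of two stools placed 280 mm apart, resting at z = 419 mm.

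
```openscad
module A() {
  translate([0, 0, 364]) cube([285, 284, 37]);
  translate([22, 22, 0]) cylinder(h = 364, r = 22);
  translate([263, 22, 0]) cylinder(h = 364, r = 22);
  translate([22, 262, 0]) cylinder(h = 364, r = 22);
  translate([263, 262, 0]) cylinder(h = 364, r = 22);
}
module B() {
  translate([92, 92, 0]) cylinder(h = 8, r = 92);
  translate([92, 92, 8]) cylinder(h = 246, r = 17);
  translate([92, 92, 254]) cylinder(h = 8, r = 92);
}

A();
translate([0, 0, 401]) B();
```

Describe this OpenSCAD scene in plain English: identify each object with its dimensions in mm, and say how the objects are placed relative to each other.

A is a four-legged stool. The seat is 285×284 mm, 37 mm thick, top at z = 401 mm. It stands on four round legs, each 44 mm in diameter, from z = 0 to the seat underside, each leg's axis is inset half a diameter from the nearest pair of seat edges (so the leg's bounding box is flush with the corner).

B is a spool: two coaxial disc flanges of radius 92 mm and thickness 8 mm, joined by a core cylinder of radius 17 mm and height 246 mm. The lower flange rests on z = 0 and the three cylinders share a vertical axis.

The spool is on top of the stool.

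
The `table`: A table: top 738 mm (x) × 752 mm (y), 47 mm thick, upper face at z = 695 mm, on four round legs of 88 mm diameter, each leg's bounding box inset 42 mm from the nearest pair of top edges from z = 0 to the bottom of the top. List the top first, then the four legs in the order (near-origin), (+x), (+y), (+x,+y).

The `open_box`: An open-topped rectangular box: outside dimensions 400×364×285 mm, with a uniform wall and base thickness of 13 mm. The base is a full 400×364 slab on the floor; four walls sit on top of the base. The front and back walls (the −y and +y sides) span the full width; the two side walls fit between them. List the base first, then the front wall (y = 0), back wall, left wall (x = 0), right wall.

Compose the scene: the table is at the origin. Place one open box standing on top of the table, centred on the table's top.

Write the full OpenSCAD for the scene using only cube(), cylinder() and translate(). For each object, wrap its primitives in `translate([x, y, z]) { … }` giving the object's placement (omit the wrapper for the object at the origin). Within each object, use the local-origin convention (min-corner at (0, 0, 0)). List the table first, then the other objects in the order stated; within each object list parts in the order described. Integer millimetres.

translate([0, 0, 648]) cube([738, 752, 47]);
translate([86, 86, 0]) cylinder(h = 648, r = 44);
translate([652, 86, 0]) cylinder(h = 648, r = 44);
translate([86, 666, 0]) cylinder(h = 648, r = 44);
translate([652, 666, 0]) cylinder(h = 648, r = 44);
translate([169, 194, 695]) {
  cube([400, 364, 13]);
  translate([0, 0, 13]) cube([400, 13, 272]);
  translate([0, 351, 13]) cube([400, 13, 272]);
  translate([0, 13, 13]) cube([13, 338, 272]);
  translate([387, 13, 13]) cube([13, 338, 272]);
}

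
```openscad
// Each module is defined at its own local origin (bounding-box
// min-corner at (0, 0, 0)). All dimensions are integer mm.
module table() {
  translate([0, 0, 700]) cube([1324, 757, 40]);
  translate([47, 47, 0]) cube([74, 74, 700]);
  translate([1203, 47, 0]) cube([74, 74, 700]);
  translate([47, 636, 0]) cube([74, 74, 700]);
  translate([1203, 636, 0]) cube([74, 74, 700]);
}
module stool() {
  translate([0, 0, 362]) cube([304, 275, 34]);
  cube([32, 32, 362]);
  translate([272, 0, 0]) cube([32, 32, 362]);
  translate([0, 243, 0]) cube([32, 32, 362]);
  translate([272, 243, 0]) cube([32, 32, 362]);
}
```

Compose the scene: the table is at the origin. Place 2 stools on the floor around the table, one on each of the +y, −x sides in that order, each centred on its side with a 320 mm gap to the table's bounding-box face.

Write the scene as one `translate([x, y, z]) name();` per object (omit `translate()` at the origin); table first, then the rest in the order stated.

table();
translate([510, 1077, 0]) stool();
translate([-624, 241, 0]) stool();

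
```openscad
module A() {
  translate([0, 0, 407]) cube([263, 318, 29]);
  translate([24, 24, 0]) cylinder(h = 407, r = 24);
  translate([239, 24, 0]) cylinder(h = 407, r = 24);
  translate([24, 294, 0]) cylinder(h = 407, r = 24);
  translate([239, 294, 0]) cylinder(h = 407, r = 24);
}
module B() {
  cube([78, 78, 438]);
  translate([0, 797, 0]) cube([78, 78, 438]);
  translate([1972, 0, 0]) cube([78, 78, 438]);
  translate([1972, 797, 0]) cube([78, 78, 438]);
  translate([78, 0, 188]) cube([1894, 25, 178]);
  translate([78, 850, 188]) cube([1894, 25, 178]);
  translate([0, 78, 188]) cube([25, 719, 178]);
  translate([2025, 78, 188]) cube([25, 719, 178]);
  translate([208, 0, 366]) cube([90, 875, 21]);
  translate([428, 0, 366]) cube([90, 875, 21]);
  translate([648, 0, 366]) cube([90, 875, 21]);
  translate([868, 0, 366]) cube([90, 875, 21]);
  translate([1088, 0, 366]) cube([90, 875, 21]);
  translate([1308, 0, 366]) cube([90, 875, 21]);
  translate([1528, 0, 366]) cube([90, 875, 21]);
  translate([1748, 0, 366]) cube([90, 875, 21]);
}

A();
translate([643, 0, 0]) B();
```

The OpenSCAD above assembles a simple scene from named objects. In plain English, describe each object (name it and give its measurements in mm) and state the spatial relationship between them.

A is a simple wooden stool: a rectangular seat 263 mm (x) by 318 mm (y), 29 mm thick, top face at z = 436 mm, on four round legs, each 48 mm in diameter. The legs rest on z = 0, each leg's axis is inset half a diameter from the nearest pair of seat edges (so the leg's bounding box is flush with the corner).

B is a bed frame 2050 mm long (x) by 875 mm wide (y). Four 78×78 mm corner posts, 438 mm tall, at the corners of the footprint. Four rails of 25 mm thickness and 178 mm height run between adjacent posts with their undersides at z = 188 mm, their outer faces flush with the outside of the frame (the two x-running rails run between the posts' inner faces; the two y-running rails run between the posts' inner faces). 8 slats, each 90 mm wide (x) and 21 mm thick, lie across the top of the two x-running rails, running the full 875 mm width of the frame in y; the slats are evenly spaced along x between the inner faces of the end posts with equal gaps (rounded down to the nearest mm) at the −x end and between each pair — any rounding remainder accumulates at the +x end.

The bed frame is on the floor beside the stool on its +x side.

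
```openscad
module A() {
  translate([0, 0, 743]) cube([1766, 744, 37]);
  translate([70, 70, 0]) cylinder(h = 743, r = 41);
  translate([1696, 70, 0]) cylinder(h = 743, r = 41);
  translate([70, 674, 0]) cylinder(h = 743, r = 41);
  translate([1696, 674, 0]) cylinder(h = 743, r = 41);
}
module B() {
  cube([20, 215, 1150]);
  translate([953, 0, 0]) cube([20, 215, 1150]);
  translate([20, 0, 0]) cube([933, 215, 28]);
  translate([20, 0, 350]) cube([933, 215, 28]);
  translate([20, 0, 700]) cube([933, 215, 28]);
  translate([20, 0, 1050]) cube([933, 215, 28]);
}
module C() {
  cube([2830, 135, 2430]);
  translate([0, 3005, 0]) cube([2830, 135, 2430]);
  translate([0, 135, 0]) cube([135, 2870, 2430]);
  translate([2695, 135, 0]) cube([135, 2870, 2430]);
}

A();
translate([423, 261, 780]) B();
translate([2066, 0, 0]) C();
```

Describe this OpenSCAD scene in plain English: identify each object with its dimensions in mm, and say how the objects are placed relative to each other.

A is a rectangular dining table. The top is 1766×744×37 mm with its upper surface at z = 780 mm. It stands on four round legs of 82 mm diameter, each leg's bounding box inset 29 mm from the nearest pair of top edges, running from the floor to the underside of the top.

B is an open bookshelf. Two side panels, each 20 mm thick, 215 mm deep and 1150 mm tall, stand 973 mm apart (outside-to-outside). Between them sit 4 shelves, each 28 mm thick and 215 mm deep, spanning the full gap between the sides. The bottom shelf rests on the floor (its underside at z = 0) and the clear gap between one shelf's top and the next shelf's underside is 322 mm.

C is the wall frame of a small rectangular building: four walls, each 2430 mm tall and 135 mm thick, enclosing a footprint 2830 mm (x) by 3140 mm (y) outside-to-outside, with no floor or roof. The front and back walls (the −y and +y sides) span the full width; the two side walls fit between them.

The bookshelf is on top of the table. The house frame is on the floor beside the table on its +x side.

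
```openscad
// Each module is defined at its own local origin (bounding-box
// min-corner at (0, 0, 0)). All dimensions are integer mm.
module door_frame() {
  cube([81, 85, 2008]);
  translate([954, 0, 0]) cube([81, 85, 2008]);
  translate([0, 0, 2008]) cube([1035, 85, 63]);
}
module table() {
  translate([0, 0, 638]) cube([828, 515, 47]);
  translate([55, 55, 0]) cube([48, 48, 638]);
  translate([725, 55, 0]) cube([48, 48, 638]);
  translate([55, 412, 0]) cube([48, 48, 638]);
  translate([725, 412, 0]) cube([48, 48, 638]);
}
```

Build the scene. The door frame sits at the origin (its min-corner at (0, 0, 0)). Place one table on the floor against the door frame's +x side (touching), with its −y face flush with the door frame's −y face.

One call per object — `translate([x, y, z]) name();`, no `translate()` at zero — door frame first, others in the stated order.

door_frame();
translate([1035, 0, 0]) table();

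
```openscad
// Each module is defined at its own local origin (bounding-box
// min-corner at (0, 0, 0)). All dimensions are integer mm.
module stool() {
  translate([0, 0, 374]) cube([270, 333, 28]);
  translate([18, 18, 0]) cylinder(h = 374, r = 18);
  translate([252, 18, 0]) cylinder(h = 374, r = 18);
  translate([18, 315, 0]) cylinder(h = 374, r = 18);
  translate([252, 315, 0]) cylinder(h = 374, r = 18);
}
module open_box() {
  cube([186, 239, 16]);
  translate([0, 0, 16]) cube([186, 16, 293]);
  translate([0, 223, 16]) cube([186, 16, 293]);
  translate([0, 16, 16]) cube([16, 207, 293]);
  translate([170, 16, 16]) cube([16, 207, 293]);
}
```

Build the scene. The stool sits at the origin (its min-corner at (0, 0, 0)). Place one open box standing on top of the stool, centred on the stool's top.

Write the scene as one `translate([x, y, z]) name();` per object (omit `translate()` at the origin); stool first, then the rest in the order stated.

stool();
translate([42, 47, 402]) open_box();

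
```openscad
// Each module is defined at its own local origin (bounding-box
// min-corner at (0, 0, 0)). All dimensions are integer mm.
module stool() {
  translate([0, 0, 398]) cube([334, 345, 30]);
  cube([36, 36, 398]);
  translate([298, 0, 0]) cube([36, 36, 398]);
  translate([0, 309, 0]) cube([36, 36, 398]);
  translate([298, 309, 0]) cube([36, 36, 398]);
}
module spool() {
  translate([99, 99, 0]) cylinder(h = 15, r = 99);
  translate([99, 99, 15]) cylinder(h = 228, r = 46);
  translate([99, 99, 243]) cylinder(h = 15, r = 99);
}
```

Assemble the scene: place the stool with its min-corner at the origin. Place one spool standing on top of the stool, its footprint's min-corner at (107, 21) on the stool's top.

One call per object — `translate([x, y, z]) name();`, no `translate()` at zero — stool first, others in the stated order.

stool();
translate([107, 21, 428]) spool();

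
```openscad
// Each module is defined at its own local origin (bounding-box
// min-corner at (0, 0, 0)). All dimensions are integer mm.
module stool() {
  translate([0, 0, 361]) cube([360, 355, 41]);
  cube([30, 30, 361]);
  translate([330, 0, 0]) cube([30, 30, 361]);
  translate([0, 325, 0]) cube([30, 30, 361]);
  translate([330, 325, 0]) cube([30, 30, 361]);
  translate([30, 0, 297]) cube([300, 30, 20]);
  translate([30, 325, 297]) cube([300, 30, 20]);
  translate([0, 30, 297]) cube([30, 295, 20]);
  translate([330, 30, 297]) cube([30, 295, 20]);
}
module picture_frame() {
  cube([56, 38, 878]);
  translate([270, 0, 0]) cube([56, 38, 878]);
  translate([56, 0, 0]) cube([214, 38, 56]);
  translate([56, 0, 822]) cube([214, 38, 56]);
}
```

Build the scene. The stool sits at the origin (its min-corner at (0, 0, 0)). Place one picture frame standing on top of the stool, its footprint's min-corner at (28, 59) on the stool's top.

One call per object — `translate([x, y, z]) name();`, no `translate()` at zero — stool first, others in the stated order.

stool();
translate([28, 59, 402]) picture_frame();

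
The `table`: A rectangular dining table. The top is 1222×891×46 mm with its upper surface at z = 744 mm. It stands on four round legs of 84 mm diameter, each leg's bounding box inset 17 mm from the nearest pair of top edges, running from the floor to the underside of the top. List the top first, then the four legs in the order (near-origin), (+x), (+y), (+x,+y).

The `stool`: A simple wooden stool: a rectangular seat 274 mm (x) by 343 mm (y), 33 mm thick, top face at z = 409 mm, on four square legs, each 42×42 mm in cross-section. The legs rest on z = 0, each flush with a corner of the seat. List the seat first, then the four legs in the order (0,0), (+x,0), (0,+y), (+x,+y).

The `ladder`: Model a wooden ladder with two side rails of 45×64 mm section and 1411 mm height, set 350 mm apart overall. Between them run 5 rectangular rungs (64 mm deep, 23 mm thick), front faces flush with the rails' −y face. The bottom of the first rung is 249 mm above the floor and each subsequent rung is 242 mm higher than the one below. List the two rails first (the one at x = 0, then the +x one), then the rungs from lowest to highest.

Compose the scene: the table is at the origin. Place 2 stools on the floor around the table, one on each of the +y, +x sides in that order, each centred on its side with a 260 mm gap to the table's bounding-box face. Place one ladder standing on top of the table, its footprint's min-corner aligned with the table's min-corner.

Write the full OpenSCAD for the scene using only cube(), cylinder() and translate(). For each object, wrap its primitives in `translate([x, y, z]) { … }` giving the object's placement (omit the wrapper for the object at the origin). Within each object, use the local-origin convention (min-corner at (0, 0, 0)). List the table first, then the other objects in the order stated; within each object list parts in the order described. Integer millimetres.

translate([0, 0, 698]) cube([1222, 891, 46]);
translate([59, 59, 0]) cylinder(h = 698, r = 42);
translate([1163, 59, 0]) cylinder(h = 698, r = 42);
translate([59, 832, 0]) cylinder(h = 698, r = 42);
translate([1163, 832, 0]) cylinder(h = 698, r = 42);
translate([474, 1151, 0]) {
  translate([0, 0, 376]) cube([274, 343, 33]);
  cube([42, 42, 376]);
  translate([232, 0, 0]) cube([42, 42, 376]);
  translate([0, 301, 0]) cube([42, 42, 376]);
  translate([232, 301, 0]) cube([42, 42, 376]);
}
translate([1482, 274, 0]) {
  translate([0, 0, 376]) cube([274, 343, 33]);
  cube([42, 42, 376]);
  translate([232, 0, 0]) cube([42, 42, 376]);
  translate([0, 301, 0]) cube([42, 42, 376]);
  translate([232, 301, 0]) cube([42, 42, 376]);
}
translate([0, 0, 744]) {
  cube([45, 64, 1411]);
  translate([305, 0, 0]) cube([45, 64, 1411]);
  translate([45, 0, 249]) cube([260, 64, 23]);
  translate([45, 0, 491]) cube([260, 64, 23]);
  translate([45, 0, 733]) cube([260, 64, 23]);
  translate([45, 0, 975]) cube([260, 64, 23]);
  translate([45, 0, 1217]) cube([260, 64, 23]);
}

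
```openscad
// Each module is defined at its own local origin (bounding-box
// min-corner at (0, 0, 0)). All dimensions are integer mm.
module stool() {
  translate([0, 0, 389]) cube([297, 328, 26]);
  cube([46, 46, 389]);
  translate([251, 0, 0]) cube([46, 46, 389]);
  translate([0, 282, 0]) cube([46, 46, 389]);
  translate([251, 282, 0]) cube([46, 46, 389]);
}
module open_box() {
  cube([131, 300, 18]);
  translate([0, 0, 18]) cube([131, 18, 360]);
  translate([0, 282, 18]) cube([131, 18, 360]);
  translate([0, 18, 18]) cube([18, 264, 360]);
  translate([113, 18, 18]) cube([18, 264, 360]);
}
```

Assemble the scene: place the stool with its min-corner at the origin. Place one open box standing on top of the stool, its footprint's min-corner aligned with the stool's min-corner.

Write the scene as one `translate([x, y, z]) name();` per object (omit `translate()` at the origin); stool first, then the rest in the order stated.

stool();
translate([0, 0, 415]) open_box();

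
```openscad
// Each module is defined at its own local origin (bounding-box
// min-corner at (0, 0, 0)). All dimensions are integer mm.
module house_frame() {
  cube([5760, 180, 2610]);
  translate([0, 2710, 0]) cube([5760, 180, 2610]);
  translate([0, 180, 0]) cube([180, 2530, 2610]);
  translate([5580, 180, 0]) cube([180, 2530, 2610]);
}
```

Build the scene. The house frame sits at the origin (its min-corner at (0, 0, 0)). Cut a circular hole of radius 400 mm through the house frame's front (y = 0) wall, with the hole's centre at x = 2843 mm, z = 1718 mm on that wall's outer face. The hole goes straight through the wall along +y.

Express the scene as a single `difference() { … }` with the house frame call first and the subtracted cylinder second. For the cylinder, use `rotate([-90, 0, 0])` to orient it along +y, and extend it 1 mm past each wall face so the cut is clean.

difference() {
  house_frame();
  translate([2843, -1, 1718]) rotate([-90, 0, 0]) cylinder(h = 182, r = 400);
}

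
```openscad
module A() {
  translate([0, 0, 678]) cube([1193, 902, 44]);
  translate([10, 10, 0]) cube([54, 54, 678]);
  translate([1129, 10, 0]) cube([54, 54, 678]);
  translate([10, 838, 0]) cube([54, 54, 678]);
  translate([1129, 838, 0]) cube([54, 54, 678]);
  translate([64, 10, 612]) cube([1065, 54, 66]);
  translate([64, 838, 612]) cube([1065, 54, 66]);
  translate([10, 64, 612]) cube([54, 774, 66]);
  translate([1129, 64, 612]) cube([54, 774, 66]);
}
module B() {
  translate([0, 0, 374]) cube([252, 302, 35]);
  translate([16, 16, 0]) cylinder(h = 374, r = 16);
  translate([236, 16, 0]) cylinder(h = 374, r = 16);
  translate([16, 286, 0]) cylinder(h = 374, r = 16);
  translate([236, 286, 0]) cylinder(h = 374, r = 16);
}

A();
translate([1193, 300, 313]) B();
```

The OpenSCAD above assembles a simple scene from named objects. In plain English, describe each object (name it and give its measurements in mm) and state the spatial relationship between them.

A is a table with a 1193×902 mm rectangular top, 44 mm thick, top surface at z = 722 mm, supported by four 54×54 mm square legs, each inset 10 mm from the nearest pair of top edges, running from the floor. Four apron rails, 54 mm thick and 66 mm tall, run between adjacent legs with their top edges flush with the underside of the top and their outer faces flush with the legs' outer faces.

B is a four-legged stool. The seat is a 252×302×35 mm slab whose top surface is at z = 409 mm; four round legs, each 32 mm in diameter, run from the floor (z = 0) to the underside of the seat, each leg's axis is inset half a diameter from the nearest pair of seat edges (so the leg's bounding box is flush with the corner).

The stool is beside the table with their tops flush at z = 722.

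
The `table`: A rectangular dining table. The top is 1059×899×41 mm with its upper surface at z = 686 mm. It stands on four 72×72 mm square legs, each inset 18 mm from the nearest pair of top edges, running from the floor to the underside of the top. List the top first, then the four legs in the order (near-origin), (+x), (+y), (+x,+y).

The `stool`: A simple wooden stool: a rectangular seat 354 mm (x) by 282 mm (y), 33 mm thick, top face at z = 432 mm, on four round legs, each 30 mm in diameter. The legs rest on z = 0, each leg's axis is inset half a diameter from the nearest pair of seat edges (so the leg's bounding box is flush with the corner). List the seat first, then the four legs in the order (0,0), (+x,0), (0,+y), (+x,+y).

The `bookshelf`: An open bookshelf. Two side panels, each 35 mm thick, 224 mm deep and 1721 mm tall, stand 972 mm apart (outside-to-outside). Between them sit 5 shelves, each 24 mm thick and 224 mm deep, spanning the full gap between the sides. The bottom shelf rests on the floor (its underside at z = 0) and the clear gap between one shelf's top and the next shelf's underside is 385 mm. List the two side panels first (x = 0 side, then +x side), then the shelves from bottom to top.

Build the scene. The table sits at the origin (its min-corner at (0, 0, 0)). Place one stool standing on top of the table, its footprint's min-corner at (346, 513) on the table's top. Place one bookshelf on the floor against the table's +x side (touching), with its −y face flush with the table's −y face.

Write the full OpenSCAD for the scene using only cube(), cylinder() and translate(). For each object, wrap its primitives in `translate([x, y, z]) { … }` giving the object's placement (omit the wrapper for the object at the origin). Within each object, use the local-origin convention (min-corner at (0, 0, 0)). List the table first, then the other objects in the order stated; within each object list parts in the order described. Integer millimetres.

translate([0, 0, 645]) cube([1059, 899, 41]);
translate([18, 18, 0]) cube([72, 72, 645]);
translate([969, 18, 0]) cube([72, 72, 645]);
translate([18, 809, 0]) cube([72, 72, 645]);
translate([969, 809, 0]) cube([72, 72, 645]);
translate([346, 513, 686]) {
  translate([0, 0, 399]) cube([354, 282, 33]);
  translate([15, 15, 0]) cylinder(h = 399, r = 15);
  translate([339, 15, 0]) cylinder(h = 399, r = 15);
  translate([15, 267, 0]) cylinder(h = 399, r = 15);
  translate([339, 267, 0]) cylinder(h = 399, r = 15);
}
translate([1059, 0, 0]) {
  cube([35, 224, 1721]);
  translate([937, 0, 0]) cube([35, 224, 1721]);
  translate([35, 0, 0]) cube([902, 224, 24]);
  translate([35, 0, 409]) cube([902, 224, 24]);
  translate([35, 0, 818]) cube([902, 224, 24]);
  translate([35, 0, 1227]) cube([902, 224, 24]);
  translate([35, 0, 1636]) cube([902, 224, 24]);
}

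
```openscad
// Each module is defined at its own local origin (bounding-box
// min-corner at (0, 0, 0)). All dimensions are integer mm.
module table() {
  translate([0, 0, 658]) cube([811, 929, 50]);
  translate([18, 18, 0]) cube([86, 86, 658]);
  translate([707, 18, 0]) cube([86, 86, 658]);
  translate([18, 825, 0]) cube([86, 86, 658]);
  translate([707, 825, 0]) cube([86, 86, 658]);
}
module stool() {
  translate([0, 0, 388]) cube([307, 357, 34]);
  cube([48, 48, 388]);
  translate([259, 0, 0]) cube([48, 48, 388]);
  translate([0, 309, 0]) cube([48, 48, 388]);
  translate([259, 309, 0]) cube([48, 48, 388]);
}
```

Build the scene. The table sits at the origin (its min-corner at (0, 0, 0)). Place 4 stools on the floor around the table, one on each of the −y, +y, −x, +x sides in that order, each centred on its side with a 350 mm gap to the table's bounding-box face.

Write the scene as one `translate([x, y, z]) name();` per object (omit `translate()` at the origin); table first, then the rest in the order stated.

table();
translate([252, -707, 0]) stool();
translate([252, 1279, 0]) stool();
translate([-657, 286, 0]) stool();
translate([1161, 286, 0]) stool();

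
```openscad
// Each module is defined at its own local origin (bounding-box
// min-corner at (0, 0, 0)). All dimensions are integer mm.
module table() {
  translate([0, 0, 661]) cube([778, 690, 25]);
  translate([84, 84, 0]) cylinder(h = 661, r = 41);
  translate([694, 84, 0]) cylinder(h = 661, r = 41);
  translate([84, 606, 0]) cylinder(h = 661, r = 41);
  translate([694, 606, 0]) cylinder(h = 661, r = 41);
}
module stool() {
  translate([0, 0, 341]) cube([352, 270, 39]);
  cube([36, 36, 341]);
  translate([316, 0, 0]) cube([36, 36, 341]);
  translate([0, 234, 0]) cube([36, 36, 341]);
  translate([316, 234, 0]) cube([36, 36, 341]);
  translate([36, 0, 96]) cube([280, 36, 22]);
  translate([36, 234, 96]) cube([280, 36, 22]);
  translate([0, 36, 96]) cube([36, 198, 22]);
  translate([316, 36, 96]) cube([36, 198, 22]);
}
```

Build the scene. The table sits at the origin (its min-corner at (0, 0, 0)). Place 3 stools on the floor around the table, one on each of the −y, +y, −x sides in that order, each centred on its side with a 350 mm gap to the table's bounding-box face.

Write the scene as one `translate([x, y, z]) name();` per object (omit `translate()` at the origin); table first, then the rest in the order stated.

table();
translate([213, -620, 0]) stool();
translate([213, 1040, 0]) stool();
translate([-702, 210, 0]) stool();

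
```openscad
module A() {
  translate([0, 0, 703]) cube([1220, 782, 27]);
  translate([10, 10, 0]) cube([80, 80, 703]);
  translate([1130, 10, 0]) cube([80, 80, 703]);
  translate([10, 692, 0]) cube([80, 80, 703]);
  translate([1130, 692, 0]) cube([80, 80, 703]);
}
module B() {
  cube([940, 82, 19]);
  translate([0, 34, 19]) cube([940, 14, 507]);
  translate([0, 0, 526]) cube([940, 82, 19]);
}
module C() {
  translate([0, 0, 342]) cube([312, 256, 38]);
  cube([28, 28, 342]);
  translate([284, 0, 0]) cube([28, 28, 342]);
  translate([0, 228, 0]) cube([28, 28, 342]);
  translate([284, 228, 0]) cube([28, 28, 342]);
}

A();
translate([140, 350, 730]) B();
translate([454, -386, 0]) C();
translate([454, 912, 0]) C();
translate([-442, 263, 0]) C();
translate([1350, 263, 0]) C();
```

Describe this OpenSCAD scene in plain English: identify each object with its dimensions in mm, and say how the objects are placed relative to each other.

A is a rectangular dining table. The top is 1220×782×27 mm with its upper surface at z = 730 mm. It stands on four 80×80 mm square legs, each inset 10 mm from the nearest pair of top edges, running from the floor to the underside of the top.

B is an I-beam lying along x, 940 mm long. Overall section height 545 mm. Two flanges 82 mm wide (y) and 19 mm thick, one on the floor and one at the top; a web 14 mm thick runs between them, centred on the flange width.

C is a four-legged stool. The seat is a 312×256×38 mm slab whose top surface is at z = 380 mm; four square legs, each 28×28 mm in cross-section, run from the floor (z = 0) to the underside of the seat, each flush with a corner of the seat.

The I-beam is on top of the table, centred. Four stools sit around the table at the −y, +y, −x, +x sides.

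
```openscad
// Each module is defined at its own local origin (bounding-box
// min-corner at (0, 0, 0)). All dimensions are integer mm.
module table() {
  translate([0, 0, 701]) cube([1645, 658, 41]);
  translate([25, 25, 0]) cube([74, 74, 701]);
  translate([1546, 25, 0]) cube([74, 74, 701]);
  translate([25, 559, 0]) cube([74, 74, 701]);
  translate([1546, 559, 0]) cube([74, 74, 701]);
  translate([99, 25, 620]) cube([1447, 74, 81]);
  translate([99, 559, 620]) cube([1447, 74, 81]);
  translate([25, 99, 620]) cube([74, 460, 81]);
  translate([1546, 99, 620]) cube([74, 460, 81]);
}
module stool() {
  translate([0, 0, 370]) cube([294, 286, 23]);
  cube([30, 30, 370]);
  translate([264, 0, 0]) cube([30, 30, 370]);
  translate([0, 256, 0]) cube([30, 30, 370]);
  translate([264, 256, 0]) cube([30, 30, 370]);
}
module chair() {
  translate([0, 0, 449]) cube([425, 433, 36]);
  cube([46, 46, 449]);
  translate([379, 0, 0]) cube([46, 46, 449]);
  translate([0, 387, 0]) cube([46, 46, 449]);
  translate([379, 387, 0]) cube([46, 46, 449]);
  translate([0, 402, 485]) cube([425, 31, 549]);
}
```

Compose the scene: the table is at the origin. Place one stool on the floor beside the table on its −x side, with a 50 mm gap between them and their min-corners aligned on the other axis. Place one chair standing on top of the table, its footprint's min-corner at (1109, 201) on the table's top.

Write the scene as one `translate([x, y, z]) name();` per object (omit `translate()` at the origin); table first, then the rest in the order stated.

table();
translate([-344, 0, 0]) stool();
translate([1109, 201, 742]) chair();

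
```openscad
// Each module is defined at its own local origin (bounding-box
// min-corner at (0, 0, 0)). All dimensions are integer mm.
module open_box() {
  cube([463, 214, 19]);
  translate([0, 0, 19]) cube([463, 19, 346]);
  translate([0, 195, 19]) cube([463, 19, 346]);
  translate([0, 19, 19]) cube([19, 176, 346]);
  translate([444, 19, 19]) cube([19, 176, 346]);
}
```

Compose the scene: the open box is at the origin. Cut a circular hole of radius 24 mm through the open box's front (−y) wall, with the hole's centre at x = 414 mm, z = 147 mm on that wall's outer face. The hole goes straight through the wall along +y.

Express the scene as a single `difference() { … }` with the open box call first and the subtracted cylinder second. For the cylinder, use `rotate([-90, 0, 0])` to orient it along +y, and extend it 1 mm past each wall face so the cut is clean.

difference() {
  open_box();
  translate([414, -1, 147]) rotate([-90, 0, 0]) cylinder(h = 21, r = 24);
}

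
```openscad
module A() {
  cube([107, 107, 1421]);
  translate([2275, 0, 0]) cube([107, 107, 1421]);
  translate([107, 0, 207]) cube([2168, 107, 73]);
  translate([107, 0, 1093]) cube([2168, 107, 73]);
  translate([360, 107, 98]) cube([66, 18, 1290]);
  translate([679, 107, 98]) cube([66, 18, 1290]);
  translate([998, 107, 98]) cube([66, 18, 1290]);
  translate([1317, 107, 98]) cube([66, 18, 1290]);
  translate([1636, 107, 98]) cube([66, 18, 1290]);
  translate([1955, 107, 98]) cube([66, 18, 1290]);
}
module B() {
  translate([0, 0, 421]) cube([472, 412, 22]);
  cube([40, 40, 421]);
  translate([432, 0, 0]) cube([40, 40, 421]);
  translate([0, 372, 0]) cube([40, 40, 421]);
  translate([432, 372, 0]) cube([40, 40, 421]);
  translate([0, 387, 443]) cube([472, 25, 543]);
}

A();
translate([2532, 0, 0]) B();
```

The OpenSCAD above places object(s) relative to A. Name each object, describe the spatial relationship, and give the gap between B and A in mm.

A is a fence section. B is a chair. The chair is on the floor beside the fence section on its +x side. The gap between the chair and the fence section is 150 mm.

The chair's nearest face is 150 mm from the fence section's +x face.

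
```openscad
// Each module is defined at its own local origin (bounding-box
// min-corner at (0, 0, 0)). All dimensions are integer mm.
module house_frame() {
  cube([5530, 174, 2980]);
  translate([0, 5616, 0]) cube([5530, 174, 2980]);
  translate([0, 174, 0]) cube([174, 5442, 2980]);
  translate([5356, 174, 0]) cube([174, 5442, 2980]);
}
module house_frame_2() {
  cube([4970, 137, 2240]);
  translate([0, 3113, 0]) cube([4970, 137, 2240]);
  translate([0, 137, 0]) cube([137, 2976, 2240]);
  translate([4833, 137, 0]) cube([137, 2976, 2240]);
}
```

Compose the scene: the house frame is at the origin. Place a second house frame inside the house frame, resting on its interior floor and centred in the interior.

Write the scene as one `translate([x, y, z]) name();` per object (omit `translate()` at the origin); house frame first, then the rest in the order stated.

house_frame();
translate([280, 1270, 0]) house_frame_2();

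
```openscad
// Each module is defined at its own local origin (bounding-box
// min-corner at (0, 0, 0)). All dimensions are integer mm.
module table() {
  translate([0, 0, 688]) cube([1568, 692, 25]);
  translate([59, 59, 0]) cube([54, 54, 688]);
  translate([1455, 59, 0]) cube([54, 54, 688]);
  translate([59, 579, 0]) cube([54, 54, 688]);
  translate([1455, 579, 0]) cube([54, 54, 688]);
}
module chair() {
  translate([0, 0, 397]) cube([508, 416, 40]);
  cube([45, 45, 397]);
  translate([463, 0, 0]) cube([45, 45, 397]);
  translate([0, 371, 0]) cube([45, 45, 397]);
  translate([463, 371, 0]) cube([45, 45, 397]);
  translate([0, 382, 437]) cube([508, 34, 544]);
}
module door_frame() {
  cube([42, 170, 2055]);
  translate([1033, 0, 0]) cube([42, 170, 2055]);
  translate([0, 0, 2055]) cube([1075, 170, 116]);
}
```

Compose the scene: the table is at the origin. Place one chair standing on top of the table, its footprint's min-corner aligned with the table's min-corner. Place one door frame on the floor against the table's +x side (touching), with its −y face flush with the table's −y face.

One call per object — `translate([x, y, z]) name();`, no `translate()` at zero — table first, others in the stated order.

table();
translate([0, 0, 713]) chair();
translate([1568, 0, 0]) door_frame();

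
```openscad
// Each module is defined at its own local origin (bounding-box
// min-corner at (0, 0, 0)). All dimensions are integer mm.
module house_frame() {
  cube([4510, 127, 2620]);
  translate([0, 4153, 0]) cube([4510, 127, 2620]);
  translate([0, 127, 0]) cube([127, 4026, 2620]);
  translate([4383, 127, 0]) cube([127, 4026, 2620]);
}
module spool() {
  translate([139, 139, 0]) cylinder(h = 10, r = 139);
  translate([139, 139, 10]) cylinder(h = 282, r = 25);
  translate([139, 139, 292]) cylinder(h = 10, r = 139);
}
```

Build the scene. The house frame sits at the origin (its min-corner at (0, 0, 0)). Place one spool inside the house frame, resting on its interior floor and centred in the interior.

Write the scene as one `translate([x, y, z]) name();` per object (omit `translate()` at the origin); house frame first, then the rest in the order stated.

house_frame();
translate([2116, 2001, 0]) spool();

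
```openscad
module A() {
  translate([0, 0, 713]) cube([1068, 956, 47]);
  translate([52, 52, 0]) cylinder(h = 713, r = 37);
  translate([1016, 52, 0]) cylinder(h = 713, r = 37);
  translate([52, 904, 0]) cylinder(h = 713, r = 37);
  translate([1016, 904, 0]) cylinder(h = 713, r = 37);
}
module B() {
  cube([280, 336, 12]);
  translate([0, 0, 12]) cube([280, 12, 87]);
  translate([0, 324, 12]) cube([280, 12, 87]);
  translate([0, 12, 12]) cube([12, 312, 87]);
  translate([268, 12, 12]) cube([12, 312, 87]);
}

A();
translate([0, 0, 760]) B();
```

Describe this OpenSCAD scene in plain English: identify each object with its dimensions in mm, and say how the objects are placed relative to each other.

A is a table: top 1068 mm (x) × 956 mm (y), 47 mm thick, upper face at z = 760 mm, on four round legs of 74 mm diameter, each leg's bounding box inset 15 mm from the nearest pair of top edges, running from z = 0 to the bottom of the top.

B is an open-topped rectangular box: outside dimensions 280×336×99 mm, with a uniform wall and base thickness of 12 mm. The base is a full 280×336 slab on the floor; four walls sit on top of the base. The front and back walls (the −y and +y sides) span the full width; the two side walls fit between them.

The open box is on top of the table.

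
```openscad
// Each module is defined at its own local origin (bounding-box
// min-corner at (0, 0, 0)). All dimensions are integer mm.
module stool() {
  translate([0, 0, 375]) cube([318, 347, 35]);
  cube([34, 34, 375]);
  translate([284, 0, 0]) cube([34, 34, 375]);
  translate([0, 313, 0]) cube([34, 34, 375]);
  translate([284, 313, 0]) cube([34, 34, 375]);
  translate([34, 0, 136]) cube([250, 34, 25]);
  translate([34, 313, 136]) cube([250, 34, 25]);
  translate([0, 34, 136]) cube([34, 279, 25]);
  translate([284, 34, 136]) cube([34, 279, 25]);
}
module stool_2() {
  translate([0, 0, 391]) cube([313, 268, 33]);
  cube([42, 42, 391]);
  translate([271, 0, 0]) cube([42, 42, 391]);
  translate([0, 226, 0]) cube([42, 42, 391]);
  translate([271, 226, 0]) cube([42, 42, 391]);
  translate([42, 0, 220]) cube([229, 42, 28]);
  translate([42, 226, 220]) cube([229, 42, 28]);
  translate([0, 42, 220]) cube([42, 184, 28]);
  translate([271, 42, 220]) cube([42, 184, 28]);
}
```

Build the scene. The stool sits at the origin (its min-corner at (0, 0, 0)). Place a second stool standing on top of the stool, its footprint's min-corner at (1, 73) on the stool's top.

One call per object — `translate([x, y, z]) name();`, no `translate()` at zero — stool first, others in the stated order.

stool();
translate([1, 73, 410]) stool_2();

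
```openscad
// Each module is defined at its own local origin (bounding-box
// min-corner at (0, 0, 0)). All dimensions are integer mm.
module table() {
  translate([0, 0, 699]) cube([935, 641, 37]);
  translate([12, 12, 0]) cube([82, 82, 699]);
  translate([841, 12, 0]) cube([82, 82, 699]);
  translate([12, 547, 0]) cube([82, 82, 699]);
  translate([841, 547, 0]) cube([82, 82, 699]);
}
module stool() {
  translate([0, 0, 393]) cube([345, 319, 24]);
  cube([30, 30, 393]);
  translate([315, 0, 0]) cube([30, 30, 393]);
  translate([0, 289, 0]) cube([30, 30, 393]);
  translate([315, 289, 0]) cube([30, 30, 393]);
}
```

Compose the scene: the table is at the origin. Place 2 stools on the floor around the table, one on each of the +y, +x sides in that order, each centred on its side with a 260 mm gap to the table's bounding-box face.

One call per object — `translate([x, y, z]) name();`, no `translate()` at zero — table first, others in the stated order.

table();
translate([295, 901, 0]) stool();
translate([1195, 161, 0]) stool();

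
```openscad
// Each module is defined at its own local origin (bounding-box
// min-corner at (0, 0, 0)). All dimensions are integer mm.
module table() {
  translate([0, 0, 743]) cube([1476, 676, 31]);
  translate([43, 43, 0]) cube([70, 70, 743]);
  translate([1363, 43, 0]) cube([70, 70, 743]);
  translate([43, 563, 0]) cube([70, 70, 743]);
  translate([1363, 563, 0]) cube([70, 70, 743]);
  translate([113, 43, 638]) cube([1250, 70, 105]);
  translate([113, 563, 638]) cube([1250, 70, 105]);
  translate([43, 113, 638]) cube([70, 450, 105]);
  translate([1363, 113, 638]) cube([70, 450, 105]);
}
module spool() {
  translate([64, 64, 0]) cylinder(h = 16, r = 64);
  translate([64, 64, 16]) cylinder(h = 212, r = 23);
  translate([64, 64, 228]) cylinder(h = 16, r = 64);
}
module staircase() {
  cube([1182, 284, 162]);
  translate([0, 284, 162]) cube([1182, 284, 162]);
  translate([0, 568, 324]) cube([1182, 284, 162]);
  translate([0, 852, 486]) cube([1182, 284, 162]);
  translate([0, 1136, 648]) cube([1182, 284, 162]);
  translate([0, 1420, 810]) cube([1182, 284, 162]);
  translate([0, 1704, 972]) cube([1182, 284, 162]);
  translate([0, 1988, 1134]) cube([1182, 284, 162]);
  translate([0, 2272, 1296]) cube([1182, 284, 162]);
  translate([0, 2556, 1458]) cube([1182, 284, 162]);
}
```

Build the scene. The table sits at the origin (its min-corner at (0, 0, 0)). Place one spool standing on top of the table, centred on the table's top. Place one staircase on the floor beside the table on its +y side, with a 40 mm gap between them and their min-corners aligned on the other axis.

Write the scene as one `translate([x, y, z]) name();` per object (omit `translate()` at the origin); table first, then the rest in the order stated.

table();
translate([674, 274, 774]) spool();
translate([0, 716, 0]) staircase();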